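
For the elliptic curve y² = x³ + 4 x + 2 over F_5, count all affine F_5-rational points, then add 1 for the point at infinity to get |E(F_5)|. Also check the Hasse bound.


Affine points = {(3, 1), (3, 4)}; affine count = 2; |E(F_5)| = 3.

Discriminant check: Δ ∝ 4a³ + 27b² = 4·4³ + 27·2² = 4·64 + 27·4 ≡ 4 (mod 5). Nonzero ⇒ E is nonsingular.
For each x ∈ F_5, compute rhs = x³ + 4·x + 2 mod 5, then count y ∈ F_5 with y² ≡ rhs.
  x = 0: rhs = 2, matching y values: none (0 points).
  x = 1: rhs = 2, matching y values: none (0 points).
  x = 2: rhs = 3, matching y values: none (0 points).
  x = 3: rhs = 1, matching y values: 1, 4 (2 points).
  x = 4: rhs = 2, matching y values: none (0 points).
Total affine count: 2.
Full point count |E(F_5)| = 2 + 1 = 3.
Hasse bound: |3 − (5+1)| = |-3| = 3 ≤ 2√5 ≈ 4.4721 ✓.


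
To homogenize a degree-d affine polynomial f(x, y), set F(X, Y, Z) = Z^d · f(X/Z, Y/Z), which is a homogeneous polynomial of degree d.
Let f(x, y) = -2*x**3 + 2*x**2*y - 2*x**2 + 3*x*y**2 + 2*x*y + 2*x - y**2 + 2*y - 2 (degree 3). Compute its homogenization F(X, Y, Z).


F(X, Y, Z) = -2*X**3 + 2*X**2*Y - 2*X**2*Z + 3*X*Y**2 + 2*X*Y*Z + 2*X*Z**2 - Y**2*Z + 2*Y*Z**2 - 2*Z**3

deg(f) = 3.
Substitute x = X/Z, y = Y/Z into f, then multiply by Z^3.
  monomial -2·x^3·y^0 ↦ -2·X^3·Y^0·Z^0.
  monomial 2·x^2·y^1 ↦ 2·X^2·Y^1·Z^0.
  monomial -2·x^2·y^0 ↦ -2·X^2·Y^0·Z^1.
  monomial 3·x^1·y^2 ↦ 3·X^1·Y^2·Z^0.
  monomial 2·x^1·y^1 ↦ 2·X^1·Y^1·Z^1.
  monomial 2·x^1·y^0 ↦ 2·X^1·Y^0·Z^2.
  monomial -1·x^0·y^2 ↦ -1·X^0·Y^2·Z^1.
  monomial 2·x^0·y^1 ↦ 2·X^0·Y^1·Z^2.
  monomial -2·x^0·y^0 ↦ -2·X^0·Y^0·Z^3.
Collecting: F(X, Y, Z) = -2*X**3 + 2*X**2*Y - 2*X**2*Z + 3*X*Y**2 + 2*X*Y*Z + 2*X*Z**2 - Y**2*Z + 2*Y*Z**2 - 2*Z**3.


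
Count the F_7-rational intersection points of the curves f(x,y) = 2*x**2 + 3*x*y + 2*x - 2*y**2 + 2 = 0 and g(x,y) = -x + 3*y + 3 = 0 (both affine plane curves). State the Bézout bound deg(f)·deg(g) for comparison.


Common zeros: {(0, 6), (1, 4)}; count = 2; Bézout bound = 2.

deg(f) = 2, deg(g) = 1, so Bézout bound = 2.
Scan x ∈ F_7. For each x, list the y ∈ F_7 with f(x, y) ≡ 0 and those with g(x, y) ≡ 0 (mod 7); the common zeros in that column are the intersection.
  x = 0: f ≡ 0 at y ∈ {1, 6}; g ≡ 0 at y ∈ {6}; common: {6}.
  x = 1: f ≡ 0 at y ∈ {1, 4}; g ≡ 0 at y ∈ {4}; common: {4}.
  x = 2: f ≡ 0 at y ∈ {0, 3}; g ≡ 0 at y ∈ {2}; common: ∅.
  x = 3: f ≡ 0 at y ∈ {3, 5}; g ≡ 0 at y ∈ {0}; common: ∅.
  x = 4: f ≡ 0 at y ∈ {0, 6}; g ≡ 0 at y ∈ {5}; common: ∅.
  x = 5: f ≡ 0 at y ∈ {2}; g ≡ 0 at y ∈ {3}; common: ∅.
  x = 6: f ≡ 0 at y ∈ {4, 5}; g ≡ 0 at y ∈ {1}; common: ∅.
Collecting: common zeros = {(0, 6), (1, 4)}, so the count is 2.
Comparison with the Bézout bound: 2 ≤ 2 = deg(f)·deg(g), as expected for curves with no common component (the bound is attained).


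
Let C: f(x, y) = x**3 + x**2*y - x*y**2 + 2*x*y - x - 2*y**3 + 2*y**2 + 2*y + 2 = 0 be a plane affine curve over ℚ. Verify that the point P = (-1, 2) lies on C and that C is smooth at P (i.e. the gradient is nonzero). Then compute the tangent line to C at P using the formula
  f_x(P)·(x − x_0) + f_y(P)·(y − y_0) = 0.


Tangent line at P: -2*x - 11*y + 20 = 0.

Step 1: f(-1, 2) = 0, so P lies on C.
Step 2: partial derivatives
  f_x(x, y) = 3*x**2 + 2*x*y - y**2 + 2*y - 1, f_y(x, y) = x**2 - 2*x*y + 2*x - 6*y**2 + 4*y + 2.
  f_x(P) = -2, f_y(P) = -11 (gradient nonzero, so P is smooth).
Step 3: tangent line at P: -2·(x − -1) + -11·(y − 2) = 0.
Expanding: -2*x - 11*y + 20 = 0.


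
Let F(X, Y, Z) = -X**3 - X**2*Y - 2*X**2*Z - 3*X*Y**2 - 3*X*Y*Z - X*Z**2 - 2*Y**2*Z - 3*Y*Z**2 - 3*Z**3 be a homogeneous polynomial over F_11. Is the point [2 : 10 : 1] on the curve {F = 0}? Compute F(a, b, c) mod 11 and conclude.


F(2,10,1) ≡ 6 (mod 11); P is NOT on the curve.

Evaluate F(2, 10, 1) term-by-term (mod 11).
  -X**3 ↦ -1·8·1·1 = -8
  -X**2*Y ↦ -1·4·10·1 = -40
  -2*X**2*Z ↦ -2·4·1·1 = -8
  -3*X*Y**2 ↦ -3·2·100·1 = -600
  -3*X*Y*Z ↦ -3·2·10·1 = -60
  -X*Z**2 ↦ -1·2·1·1 = -2
  -2*Y**2*Z ↦ -2·1·100·1 = -200
  -3*Y*Z**2 ↦ -3·1·10·1 = -30
  -3*Z**3 ↦ -3·1·1·1 = -3
Sum: F(2, 10, 1) = (-8) + (-40) + (-8) + (-600) + (-60) + (-2) + (-200) + (-30) + (-3) = -951.
Reducing mod 11: -951 ≡ 6 (mod 11).
Since F(a, b, c) ≡ 6 ≠ 0 (mod 11), P does NOT lie on the curve.


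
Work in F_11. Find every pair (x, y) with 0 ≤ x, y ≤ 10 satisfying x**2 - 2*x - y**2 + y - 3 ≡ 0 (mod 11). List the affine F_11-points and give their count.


Affine F_11-points: {(0, 6), (2, 6), (3, 0), (3, 1), (5, 4), (5, 8), (8, 4), (8, 8), (10, 0), (10, 1)}; count = 10.

For each of the 121 pairs (x, y) ∈ F_11², evaluate f(x, y) mod 11. Record the zeros.
  x = 0: [0↦8, 1↦8, 2↦6, 3↦2, 4↦7, 5↦10, 6↦0, 7↦10, 8↦7, 9↦2, 10↦6]  zeros at y ∈ {6}
  x = 1: [0↦7, 1↦7, 2↦5, 3↦1, 4↦6, 5↦9, 6↦10, 7↦9, 8↦6, 9↦1, 10↦5]  zeros at y ∈ ∅
  x = 2: [0↦8, 1↦8, 2↦6, 3↦2, 4↦7, 5↦10, 6↦0, 7↦10, 8↦7, 9↦2, 10↦6]  zeros at y ∈ {6}
  x = 3: [0↦0, 1↦0, 2↦9, 3↦5, 4↦10, 5↦2, 6↦3, 7↦2, 8↦10, 9↦5, 10↦9]  zeros at y ∈ {0, 1}
  x = 4: [0↦5, 1↦5, 2↦3, 3↦10, 4↦4, 5↦7, 6↦8, 7↦7, 8↦4, 9↦10, 10↦3]  zeros at y ∈ ∅
  x = 5: [0↦1, 1↦1, 2↦10, 3↦6, 4↦0, 5↦3, 6↦4, 7↦3, 8↦0, 9↦6, 10↦10]  zeros at y ∈ {4, 8}
  x = 6: [0↦10, 1↦10, 2↦8, 3↦4, 4↦9, 5↦1, 6↦2, 7↦1, 8↦9, 9↦4, 10↦8]  zeros at y ∈ ∅
  x = 7: [0↦10, 1↦10, 2↦8, 3↦4, 4↦9, 5↦1, 6↦2, 7↦1, 8↦9, 9↦4, 10↦8]  zeros at y ∈ ∅
  x = 8: [0↦1, 1↦1, 2↦10, 3↦6, 4↦0, 5↦3, 6↦4, 7↦3, 8↦0, 9↦6, 10↦10]  zeros at y ∈ {4, 8}
  x = 9: [0↦5, 1↦5, 2↦3, 3↦10, 4↦4, 5↦7, 6↦8, 7↦7, 8↦4, 9↦10, 10↦3]  zeros at y ∈ ∅
  x = 10: [0↦0, 1↦0, 2↦9, 3↦5, 4↦10, 5↦2, 6↦3, 7↦2, 8↦10, 9↦5, 10↦9]  zeros at y ∈ {0, 1}
Collecting zeros: affine points = {(0, 6), (2, 6), (3, 0), (3, 1), (5, 4), (5, 8), (8, 4), (8, 8), (10, 0), (10, 1)}.
Total count |C(F_11)_aff| = 10.


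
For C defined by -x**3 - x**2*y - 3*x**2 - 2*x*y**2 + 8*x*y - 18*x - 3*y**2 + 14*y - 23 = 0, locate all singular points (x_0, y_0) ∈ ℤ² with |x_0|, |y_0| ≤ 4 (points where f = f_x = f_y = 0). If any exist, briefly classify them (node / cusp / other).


Singular points: {(-2, 3)}; classification: cusp.

Compute partial derivatives:
  f_x = -3*x**2 - 2*x*y - 6*x - 2*y**2 + 8*y - 18.
  f_y = -x**2 - 4*x*y + 8*x - 6*y + 14.
Scan x_0 ∈ {−4, ..., 4}. For each x_0, f_y(x_0, y) is a polynomial in y; find its integer roots y ∈ {−4, ..., 4}, then test f_x and f at those candidates.
  x = -4: f_y(-4, y) = 10*y - 34; no integer root y with |y| ≤ 4.
  x = -3: f_y(-3, y) = 6*y - 19; no integer root y with |y| ≤ 4.
  x = -2: f_y(-2, y) = 2*y - 6; vanishes at y ∈ {3}. (-2, 3): f_x = 0, f = 0 — SINGULAR.
  x = -1: f_y(-1, y) = 5 - 2*y; no integer root y with |y| ≤ 4.
  x = 0: f_y(0, y) = 14 - 6*y; no integer root y with |y| ≤ 4.
  x = 1: f_y(1, y) = 21 - 10*y; no integer root y with |y| ≤ 4.
  x = 2: f_y(2, y) = 26 - 14*y; no integer root y with |y| ≤ 4.
  x = 3: f_y(3, y) = 29 - 18*y; no integer root y with |y| ≤ 4.
  x = 4: f_y(4, y) = 30 - 22*y; no integer root y with |y| ≤ 4.
Only singular point on the grid: (-2, 3).
Classify: substitute x = -2 + u, y = 3 + v and expand: f = -u**3 - u**2*v - 2*u*v**2 + v**2.
No constant or linear terms (consistent with a singular point). Quadratic part: v**2. Cubic part: -u**3 - u**2*v - 2*u*v**2.
The quadratic part v**2 is a perfect square, so there is a single (double) tangent line v = 0, i.e. y = 3. Restricting the cubic part to that line (v = 0) leaves -u**3 ≠ 0, so f is not divisible by v and the branch is v² ≈ u**3 to lowest order — this is a cusp.
Classification: cusp.


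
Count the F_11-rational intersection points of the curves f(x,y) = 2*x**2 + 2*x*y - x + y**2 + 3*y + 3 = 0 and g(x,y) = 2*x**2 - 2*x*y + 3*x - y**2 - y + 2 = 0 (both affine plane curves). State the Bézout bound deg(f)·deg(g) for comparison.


Common zeros: ∅; count = 0; Bézout bound = 4.

deg(f) = 2, deg(g) = 2, so Bézout bound = 4.
Scan x ∈ F_11. For each x, list the y ∈ F_11 with f(x, y) ≡ 0 and those with g(x, y) ≡ 0 (mod 11); the common zeros in that column are the intersection.
  x = 0: f ≡ 0 at y ∈ ∅; g ≡ 0 at y ∈ {1, 9}; common: ∅.
  x = 1: f ≡ 0 at y ∈ {7, 10}; g ≡ 0 at y ∈ {3, 5}; common: ∅.
  x = 2: f ≡ 0 at y ∈ ∅; g ≡ 0 at y ∈ {8, 9}; common: ∅.
  x = 3: f ≡ 0 at y ∈ {5, 8}; g ≡ 0 at y ∈ {2}; common: ∅.
  x = 4: f ≡ 0 at y ∈ ∅; g ≡ 0 at y ∈ {6, 7}; common: ∅.
  x = 5: f ≡ 0 at y ∈ ∅; g ≡ 0 at y ∈ {1, 10}; common: ∅.
  x = 6: f ≡ 0 at y ∈ {8, 10}; g ≡ 0 at y ∈ {3, 6}; common: ∅.
  x = 7: f ≡ 0 at y ∈ {2, 3}; g ≡ 0 at y ∈ {0, 7}; common: ∅.
  x = 8: f ≡ 0 at y ∈ {1, 2}; g ≡ 0 at y ∈ {0, 5}; common: ∅.
  x = 9: f ≡ 0 at y ∈ {5, 7}; g ≡ 0 at y ∈ {4, 10}; common: ∅.
  x = 10: f ≡ 0 at y ∈ ∅; g ≡ 0 at y ∈ {4, 8}; common: ∅.
Collecting: common zeros = ∅, so the count is 0.
Comparison with the Bézout bound: 0 ≤ 4 = deg(f)·deg(g), as expected for curves with no common component (the affine F_11-count falls short of the bound because intersections may lie at infinity, over extension fields, or carry multiplicity).


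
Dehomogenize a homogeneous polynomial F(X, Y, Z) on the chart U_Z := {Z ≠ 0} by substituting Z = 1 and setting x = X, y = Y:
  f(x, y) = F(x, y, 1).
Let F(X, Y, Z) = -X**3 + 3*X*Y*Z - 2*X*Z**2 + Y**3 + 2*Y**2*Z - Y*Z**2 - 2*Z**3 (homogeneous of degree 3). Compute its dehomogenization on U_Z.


f(x, y) = -x**3 + 3*x*y - 2*x + y**3 + 2*y**2 - y - 2

On U_Z we set Z = 1. Each monomial c·X^i·Y^j·Z^k in F becomes c·x^i·y^j·1^k = c·x^i·y^j.
Substituting Z = 1: F(X, Y, 1) = -x**3 + 3*x*y - 2*x + y**3 + 2*y**2 - y - 2.
Note: deg(f) ≤ deg(F) = 3; strict inequality happens when F is divisible by Z (lost terms).


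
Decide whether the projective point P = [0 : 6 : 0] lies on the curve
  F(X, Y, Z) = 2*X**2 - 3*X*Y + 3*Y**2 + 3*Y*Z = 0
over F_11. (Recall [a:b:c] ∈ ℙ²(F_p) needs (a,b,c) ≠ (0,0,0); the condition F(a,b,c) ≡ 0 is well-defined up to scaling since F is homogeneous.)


F(0,6,0) ≡ 9 (mod 11); P is NOT on the curve.

Evaluate F(0, 6, 0) term-by-term (mod 11).
  2*X**2 ↦ 2·0·1·1 = 0
  -3*X*Y ↦ -3·0·6·1 = 0
  3*Y**2 ↦ 3·1·36·1 = 108
  3*Y*Z ↦ 3·1·6·0 = 0
Sum: F(0, 6, 0) = (0) + (0) + (108) + (0) = 108.
Reducing mod 11: 108 ≡ 9 (mod 11).
Since F(a, b, c) ≡ 9 ≠ 0 (mod 11), P does NOT lie on the curve.


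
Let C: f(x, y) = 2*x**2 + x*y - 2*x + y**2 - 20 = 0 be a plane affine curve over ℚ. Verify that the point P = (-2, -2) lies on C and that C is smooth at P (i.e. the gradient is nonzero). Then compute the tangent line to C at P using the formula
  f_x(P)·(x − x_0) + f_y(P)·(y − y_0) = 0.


Tangent line at P: -12*x - 6*y - 36 = 0.

Step 1: f(-2, -2) = 0, so P lies on C.
Step 2: partial derivatives
  f_x(x, y) = 4*x + y - 2, f_y(x, y) = x + 2*y.
  f_x(P) = -12, f_y(P) = -6 (gradient nonzero, so P is smooth).
Step 3: tangent line at P: -12·(x − -2) + -6·(y − -2) = 0.
Expanding: -12*x - 6*y - 36 = 0.


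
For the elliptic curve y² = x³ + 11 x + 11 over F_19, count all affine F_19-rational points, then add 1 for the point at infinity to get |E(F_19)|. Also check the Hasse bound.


Affine points = {(0, 7), (0, 12), (1, 2), (1, 17), (4, 9), (4, 10), (5, 1), (5, 18), (10, 0), (11, 0), (12, 3), (12, 16), (15, 6), (15, 13), (17, 0)}; affine count = 15; |E(F_19)| = 16.

Discriminant check: Δ ∝ 4a³ + 27b² = 4·11³ + 27·11² = 4·1331 + 27·121 ≡ 3 (mod 19). Nonzero ⇒ E is nonsingular.
For each x ∈ F_19, compute rhs = x³ + 11·x + 11 mod 19, then count y ∈ F_19 with y² ≡ rhs.
  x = 0: rhs = 11, matching y values: 7, 12 (2 points).
  x = 1: rhs = 4, matching y values: 2, 17 (2 points).
  x = 2: rhs = 3, matching y values: none (0 points).
  x = 3: rhs = 14, matching y values: none (0 points).
  x = 4: rhs = 5, matching y values: 9, 10 (2 points).
  x = 5: rhs = 1, matching y values: 1, 18 (2 points).
  x = 6: rhs = 8, matching y values: none (0 points).
  x = 7: rhs = 13, matching y values: none (0 points).
  x = 8: rhs = 3, matching y values: none (0 points).
  x = 9: rhs = 3, matching y values: none (0 points).
  x = 10: rhs = 0, matching y values: 0 (1 points).
  x = 11: rhs = 0, matching y values: 0 (1 points).
  x = 12: rhs = 9, matching y values: 3, 16 (2 points).
  x = 13: rhs = 14, matching y values: none (0 points).
  x = 14: rhs = 2, matching y values: none (0 points).
  x = 15: rhs = 17, matching y values: 6, 13 (2 points).
  x = 16: rhs = 8, matching y values: none (0 points).
  x = 17: rhs = 0, matching y values: 0 (1 points).
  x = 18: rhs = 18, matching y values: none (0 points).
Total affine count: 15.
Full point count |E(F_19)| = 15 + 1 = 16.
Hasse bound: |16 − (19+1)| = |-4| = 4 ≤ 2√19 ≈ 8.7178 ✓.


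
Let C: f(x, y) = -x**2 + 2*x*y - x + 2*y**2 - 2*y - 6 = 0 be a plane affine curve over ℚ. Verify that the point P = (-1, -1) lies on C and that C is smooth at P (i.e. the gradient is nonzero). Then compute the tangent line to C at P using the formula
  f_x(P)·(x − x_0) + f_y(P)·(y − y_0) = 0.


Tangent line at P: -x - 8*y - 9 = 0.

Step 1: f(-1, -1) = 0, so P lies on C.
Step 2: partial derivatives
  f_x(x, y) = -2*x + 2*y - 1, f_y(x, y) = 2*x + 4*y - 2.
  f_x(P) = -1, f_y(P) = -8 (gradient nonzero, so P is smooth).
Step 3: tangent line at P: -1·(x − -1) + -8·(y − -1) = 0.
Expanding: -x - 8*y - 9 = 0.


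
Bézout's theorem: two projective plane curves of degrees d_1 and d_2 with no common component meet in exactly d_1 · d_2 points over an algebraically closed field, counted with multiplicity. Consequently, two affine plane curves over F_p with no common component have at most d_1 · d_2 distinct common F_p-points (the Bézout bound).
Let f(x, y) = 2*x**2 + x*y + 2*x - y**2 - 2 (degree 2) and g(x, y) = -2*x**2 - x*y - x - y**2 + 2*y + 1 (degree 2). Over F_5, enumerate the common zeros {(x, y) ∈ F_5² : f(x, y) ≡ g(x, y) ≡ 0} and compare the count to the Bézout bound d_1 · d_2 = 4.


Common zeros: ∅; count = 0; Bézout bound = 4.

deg(f) = 2, deg(g) = 2, so Bézout bound = 4.
Scan x ∈ F_5. For each x, list the y ∈ F_5 with f(x, y) ≡ 0 and those with g(x, y) ≡ 0 (mod 5); the common zeros in that column are the intersection.
  x = 0: f ≡ 0 at y ∈ ∅; g ≡ 0 at y ∈ ∅; common: ∅.
  x = 1: f ≡ 0 at y ∈ {2, 4}; g ≡ 0 at y ∈ ∅; common: ∅.
  x = 2: f ≡ 0 at y ∈ {0, 2}; g ≡ 0 at y ∈ {1, 4}; common: ∅.
  x = 3: f ≡ 0 at y ∈ ∅; g ≡ 0 at y ∈ {0, 4}; common: ∅.
  x = 4: f ≡ 0 at y ∈ ∅; g ≡ 0 at y ∈ {0, 3}; common: ∅.
Collecting: common zeros = ∅, so the count is 0.
Comparison with the Bézout bound: 0 ≤ 4 = deg(f)·deg(g), as expected for curves with no common component (the affine F_5-count falls short of the bound because intersections may lie at infinity, over extension fields, or carry multiplicity).


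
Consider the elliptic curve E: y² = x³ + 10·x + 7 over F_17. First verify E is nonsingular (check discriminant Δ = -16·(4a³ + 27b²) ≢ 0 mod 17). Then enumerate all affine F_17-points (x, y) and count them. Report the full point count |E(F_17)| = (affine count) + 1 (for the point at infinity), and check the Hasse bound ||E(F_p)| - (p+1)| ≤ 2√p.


Affine points = {(1, 1), (1, 16), (2, 1), (2, 16), (3, 8), (3, 9), (4, 3), (4, 14), (8, 2), (8, 15), (10, 6), (10, 11), (12, 6), (12, 11), (14, 1), (14, 16), (15, 8), (15, 9), (16, 8), (16, 9)}; affine count = 20; |E(F_17)| = 21.

Discriminant check: Δ ∝ 4a³ + 27b² = 4·10³ + 27·7² = 4·1000 + 27·49 ≡ 2 (mod 17). Nonzero ⇒ E is nonsingular.
For each x ∈ F_17, compute rhs = x³ + 10·x + 7 mod 17, then count y ∈ F_17 with y² ≡ rhs.
  x = 0: rhs = 7, matching y values: none (0 points).
  x = 1: rhs = 1, matching y values: 1, 16 (2 points).
  x = 2: rhs = 1, matching y values: 1, 16 (2 points).
  x = 3: rhs = 13, matching y values: 8, 9 (2 points).
  x = 4: rhs = 9, matching y values: 3, 14 (2 points).
  x = 5: rhs = 12, matching y values: none (0 points).
  x = 6: rhs = 11, matching y values: none (0 points).
  x = 7: rhs = 12, matching y values: none (0 points).
  x = 8: rhs = 4, matching y values: 2, 15 (2 points).
  x = 9: rhs = 10, matching y values: none (0 points).
  x = 10: rhs = 2, matching y values: 6, 11 (2 points).
  x = 11: rhs = 3, matching y values: none (0 points).
  x = 12: rhs = 2, matching y values: 6, 11 (2 points).
  x = 13: rhs = 5, matching y values: none (0 points).
  x = 14: rhs = 1, matching y values: 1, 16 (2 points).
  x = 15: rhs = 13, matching y values: 8, 9 (2 points).
  x = 16: rhs = 13, matching y values: 8, 9 (2 points).
Total affine count: 20.
Full point count |E(F_17)| = 20 + 1 = 21.
Hasse bound: |21 − (17+1)| = |3| = 3 ≤ 2√17 ≈ 8.2462 ✓.


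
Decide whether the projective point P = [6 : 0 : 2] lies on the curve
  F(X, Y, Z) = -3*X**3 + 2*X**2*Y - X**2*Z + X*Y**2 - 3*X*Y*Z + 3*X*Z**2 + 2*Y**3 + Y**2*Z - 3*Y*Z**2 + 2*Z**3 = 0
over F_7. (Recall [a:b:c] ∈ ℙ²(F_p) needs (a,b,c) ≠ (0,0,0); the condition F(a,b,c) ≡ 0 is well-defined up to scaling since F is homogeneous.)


F(6,0,2) ≡ 5 (mod 7); P is NOT on the curve.

Evaluate F(6, 0, 2) term-by-term (mod 7).
  -3*X**3 ↦ -3·216·1·1 = -648
  2*X**2*Y ↦ 2·36·0·1 = 0
  -X**2*Z ↦ -1·36·1·2 = -72
  X*Y**2 ↦ 1·6·0·1 = 0
  -3*X*Y*Z ↦ -3·6·0·2 = 0
  3*X*Z**2 ↦ 3·6·1·4 = 72
  2*Y**3 ↦ 2·1·0·1 = 0
  Y**2*Z ↦ 1·1·0·2 = 0
  -3*Y*Z**2 ↦ -3·1·0·4 = 0
  2*Z**3 ↦ 2·1·1·8 = 16
Sum: F(6, 0, 2) = (-648) + (0) + (-72) + (0) + (0) + (72) + (0) + (0) + (0) + (16) = -632.
Reducing mod 7: -632 ≡ 5 (mod 7).
Since F(a, b, c) ≡ 5 ≠ 0 (mod 7), P does NOT lie on the curve.


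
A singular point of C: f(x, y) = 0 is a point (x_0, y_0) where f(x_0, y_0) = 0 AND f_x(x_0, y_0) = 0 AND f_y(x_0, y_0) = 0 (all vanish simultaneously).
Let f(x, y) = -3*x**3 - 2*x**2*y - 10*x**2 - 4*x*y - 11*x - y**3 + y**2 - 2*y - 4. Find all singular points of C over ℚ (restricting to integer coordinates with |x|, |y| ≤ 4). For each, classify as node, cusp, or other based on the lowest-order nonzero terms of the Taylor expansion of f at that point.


Singular points: {(-1, 0)}; classification: node.

Compute partial derivatives:
  f_x = -9*x**2 - 4*x*y - 20*x - 4*y - 11.
  f_y = -2*x**2 - 4*x - 3*y**2 + 2*y - 2.
Scan x_0 ∈ {−4, ..., 4}. For each x_0, f_y(x_0, y) is a polynomial in y; find its integer roots y ∈ {−4, ..., 4}, then test f_x and f at those candidates.
  x = -4: f_y(-4, y) = -3*y**2 + 2*y - 18; no integer root y with |y| ≤ 4.
  x = -3: f_y(-3, y) = -3*y**2 + 2*y - 8; no integer root y with |y| ≤ 4.
  x = -2: f_y(-2, y) = -3*y**2 + 2*y - 2; no integer root y with |y| ≤ 4.
  x = -1: f_y(-1, y) = -3*y**2 + 2*y; vanishes at y ∈ {0}. (-1, 0): f_x = 0, f = 0 — SINGULAR.
  x = 0: f_y(0, y) = -3*y**2 + 2*y - 2; no integer root y with |y| ≤ 4.
  x = 1: f_y(1, y) = -3*y**2 + 2*y - 8; no integer root y with |y| ≤ 4.
  x = 2: f_y(2, y) = -3*y**2 + 2*y - 18; no integer root y with |y| ≤ 4.
  x = 3: f_y(3, y) = -3*y**2 + 2*y - 32; no integer root y with |y| ≤ 4.
  x = 4: f_y(4, y) = -3*y**2 + 2*y - 50; no integer root y with |y| ≤ 4.
Only singular point on the grid: (-1, 0).
Classify: substitute x = -1 + u, y = 0 + v and expand: f = -3*u**3 - 2*u**2*v - u**2 - v**3 + v**2.
No constant or linear terms (consistent with a singular point). Quadratic part: -u**2 + v**2. Cubic part: -3*u**3 - 2*u**2*v - v**3.
The quadratic part v**2 - u**2 = (v − u)(v + u) splits into two distinct linear factors, so there are two distinct tangent lines y − 0 = ±(x − -1) — this is a node (ordinary double point).
Classification: node.


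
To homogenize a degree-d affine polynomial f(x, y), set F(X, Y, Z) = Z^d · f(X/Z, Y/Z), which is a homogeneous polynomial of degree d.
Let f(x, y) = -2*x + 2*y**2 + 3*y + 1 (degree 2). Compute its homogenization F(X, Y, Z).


F(X, Y, Z) = -2*X*Z + 2*Y**2 + 3*Y*Z + Z**2

deg(f) = 2.
Substitute x = X/Z, y = Y/Z into f, then multiply by Z^2.
  monomial -2·x^1·y^0 ↦ -2·X^1·Y^0·Z^1.
  monomial 2·x^0·y^2 ↦ 2·X^0·Y^2·Z^0.
  monomial 3·x^0·y^1 ↦ 3·X^0·Y^1·Z^1.
  monomial 1·x^0·y^0 ↦ 1·X^0·Y^0·Z^2.
Collecting: F(X, Y, Z) = -2*X*Z + 2*Y**2 + 3*Y*Z + Z**2.


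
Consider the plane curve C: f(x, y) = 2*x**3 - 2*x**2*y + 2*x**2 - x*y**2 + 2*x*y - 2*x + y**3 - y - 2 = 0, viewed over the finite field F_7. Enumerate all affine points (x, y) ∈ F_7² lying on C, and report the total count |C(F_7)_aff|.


Affine F_7-points: {(1, 0), (3, 1), (3, 4), (3, 5), (5, 3), (6, 0), (6, 3)}; count = 7.

For each of the 49 pairs (x, y) ∈ F_7², evaluate f(x, y) mod 7. Record the zeros.
  x = 0: [0↦5, 1↦5, 2↦4, 3↦1, 4↦2, 5↦6, 6↦5]  zeros at y ∈ ∅
  x = 1: [0↦0, 1↦6, 2↦2, 3↦1, 4↦2, 5↦4, 6↦6]  zeros at y ∈ {0}
  x = 2: [0↦4, 1↦5, 2↦1, 3↦5, 4↦2, 5↦5, 6↦6]  zeros at y ∈ ∅
  x = 3: [0↦1, 1↦0, 2↦6, 3↦4, 4↦0, 5↦0, 6↦3]  zeros at y ∈ {1, 4, 5}
  x = 4: [0↦3, 1↦3, 2↦1, 3↦3, 4↦1, 5↦1, 6↦2]  zeros at y ∈ ∅
  x = 5: [0↦1, 1↦5, 2↦5, 3↦0, 4↦3, 5↦6, 6↦1]  zeros at y ∈ {3}
  x = 6: [0↦0, 1↦4, 2↦2, 3↦0, 4↦4, 5↦6, 6↦5]  zeros at y ∈ {0, 3}
Collecting zeros: affine points = {(1, 0), (3, 1), (3, 4), (3, 5), (5, 3), (6, 0), (6, 3)}.
Total count |C(F_7)_aff| = 7.


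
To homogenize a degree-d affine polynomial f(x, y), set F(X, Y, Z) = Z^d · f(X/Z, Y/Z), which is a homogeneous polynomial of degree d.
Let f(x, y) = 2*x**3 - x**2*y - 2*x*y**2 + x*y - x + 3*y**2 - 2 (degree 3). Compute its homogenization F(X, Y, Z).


F(X, Y, Z) = 2*X**3 - X**2*Y - 2*X*Y**2 + X*Y*Z - X*Z**2 + 3*Y**2*Z - 2*Z**3

deg(f) = 3.
Substitute x = X/Z, y = Y/Z into f, then multiply by Z^3.
  monomial 2·x^3·y^0 ↦ 2·X^3·Y^0·Z^0.
  monomial -1·x^2·y^1 ↦ -1·X^2·Y^1·Z^0.
  monomial -2·x^1·y^2 ↦ -2·X^1·Y^2·Z^0.
  monomial 1·x^1·y^1 ↦ 1·X^1·Y^1·Z^1.
  monomial -1·x^1·y^0 ↦ -1·X^1·Y^0·Z^2.
  monomial 3·x^0·y^2 ↦ 3·X^0·Y^2·Z^1.
  monomial -2·x^0·y^0 ↦ -2·X^0·Y^0·Z^3.
Collecting: F(X, Y, Z) = 2*X**3 - X**2*Y - 2*X*Y**2 + X*Y*Z - X*Z**2 + 3*Y**2*Z - 2*Z**3.


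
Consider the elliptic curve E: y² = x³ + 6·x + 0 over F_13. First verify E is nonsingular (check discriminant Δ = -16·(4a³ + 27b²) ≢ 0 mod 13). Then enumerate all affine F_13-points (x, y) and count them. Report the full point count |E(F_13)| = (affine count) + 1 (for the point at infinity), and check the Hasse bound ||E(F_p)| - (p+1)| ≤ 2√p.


Affine points = {(0, 0), (4, 6), (4, 7), (5, 5), (5, 8), (8, 1), (8, 12), (9, 4), (9, 9)}; affine count = 9; |E(F_13)| = 10.

Discriminant check: Δ ∝ 4a³ + 27b² = 4·6³ + 27·0² = 4·216 + 27·0 ≡ 6 (mod 13). Nonzero ⇒ E is nonsingular.
For each x ∈ F_13, compute rhs = x³ + 6·x + 0 mod 13, then count y ∈ F_13 with y² ≡ rhs.
  x = 0: rhs = 0, matching y values: 0 (1 points).
  x = 1: rhs = 7, matching y values: none (0 points).
  x = 2: rhs = 7, matching y values: none (0 points).
  x = 3: rhs = 6, matching y values: none (0 points).
  x = 4: rhs = 10, matching y values: 6, 7 (2 points).
  x = 5: rhs = 12, matching y values: 5, 8 (2 points).
  x = 6: rhs = 5, matching y values: none (0 points).
  x = 7: rhs = 8, matching y values: none (0 points).
  x = 8: rhs = 1, matching y values: 1, 12 (2 points).
  x = 9: rhs = 3, matching y values: 4, 9 (2 points).
  x = 10: rhs = 7, matching y values: none (0 points).
  x = 11: rhs = 6, matching y values: none (0 points).
  x = 12: rhs = 6, matching y values: none (0 points).
Total affine count: 9.
Full point count |E(F_13)| = 9 + 1 = 10.
Hasse bound: |10 − (13+1)| = |-4| = 4 ≤ 2√13 ≈ 7.2111 ✓.


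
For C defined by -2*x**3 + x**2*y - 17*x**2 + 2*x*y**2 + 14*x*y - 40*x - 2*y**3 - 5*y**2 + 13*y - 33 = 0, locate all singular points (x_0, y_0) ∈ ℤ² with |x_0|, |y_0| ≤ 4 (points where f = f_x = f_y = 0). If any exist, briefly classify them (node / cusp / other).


Singular points: {(-3, -2)}; classification: node.

Compute partial derivatives:
  f_x = -6*x**2 + 2*x*y - 34*x + 2*y**2 + 14*y - 40.
  f_y = x**2 + 4*x*y + 14*x - 6*y**2 - 10*y + 13.
Scan x_0 ∈ {−4, ..., 4}. For each x_0, f_y(x_0, y) is a polynomial in y; find its integer roots y ∈ {−4, ..., 4}, then test f_x and f at those candidates.
  x = -4: f_y(-4, y) = -6*y**2 - 26*y - 27; no integer root y with |y| ≤ 4.
  x = -3: f_y(-3, y) = -6*y**2 - 22*y - 20; vanishes at y ∈ {-2}. (-3, -2): f_x = 0, f = 0 — SINGULAR.
  x = -2: f_y(-2, y) = -6*y**2 - 18*y - 11; no integer root y with |y| ≤ 4.
  x = -1: f_y(-1, y) = -6*y**2 - 14*y; vanishes at y ∈ {0}. (-1, 0): f_x = -12 ≠ 0.
  x = 0: f_y(0, y) = -6*y**2 - 10*y + 13; no integer root y with |y| ≤ 4.
  x = 1: f_y(1, y) = -6*y**2 - 6*y + 28; no integer root y with |y| ≤ 4.
  x = 2: f_y(2, y) = -6*y**2 - 2*y + 45; no integer root y with |y| ≤ 4.
  x = 3: f_y(3, y) = -6*y**2 + 2*y + 64; no integer root y with |y| ≤ 4.
  x = 4: f_y(4, y) = -6*y**2 + 6*y + 85; no integer root y with |y| ≤ 4.
Only singular point on the grid: (-3, -2).
Classify: substitute x = -3 + u, y = -2 + v and expand: f = -2*u**3 + u**2*v - u**2 + 2*u*v**2 - 2*v**3 + v**2.
No constant or linear terms (consistent with a singular point). Quadratic part: -u**2 + v**2. Cubic part: -2*u**3 + u**2*v + 2*u*v**2 - 2*v**3.
The quadratic part v**2 - u**2 = (v − u)(v + u) splits into two distinct linear factors, so there are two distinct tangent lines y − -2 = ±(x − -3) — this is a node (ordinary double point).
Classification: node.


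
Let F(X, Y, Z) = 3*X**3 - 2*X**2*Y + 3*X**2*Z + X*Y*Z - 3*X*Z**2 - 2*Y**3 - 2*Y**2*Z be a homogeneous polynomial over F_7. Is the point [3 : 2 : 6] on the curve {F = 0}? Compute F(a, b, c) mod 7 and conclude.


F(3,2,6) ≡ 2 (mod 7); P is NOT on the curve.

Evaluate F(3, 2, 6) term-by-term (mod 7).
  3*X**3 ↦ 3·27·1·1 = 81
  -2*X**2*Y ↦ -2·9·2·1 = -36
  3*X**2*Z ↦ 3·9·1·6 = 162
  X*Y*Z ↦ 1·3·2·6 = 36
  -3*X*Z**2 ↦ -3·3·1·36 = -324
  -2*Y**3 ↦ -2·1·8·1 = -16
  -2*Y**2*Z ↦ -2·1·4·6 = -48
Sum: F(3, 2, 6) = (81) + (-36) + (162) + (36) + (-324) + (-16) + (-48) = -145.
Reducing mod 7: -145 ≡ 2 (mod 7).
Since F(a, b, c) ≡ 2 ≠ 0 (mod 7), P does NOT lie on the curve.


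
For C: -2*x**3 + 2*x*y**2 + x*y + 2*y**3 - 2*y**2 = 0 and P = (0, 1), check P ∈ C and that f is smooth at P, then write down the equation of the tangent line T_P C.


Tangent line at P: 3*x + 2*y - 2 = 0.

Step 1: f(0, 1) = 0, so P lies on C.
Step 2: partial derivatives
  f_x(x, y) = -6*x**2 + 2*y**2 + y, f_y(x, y) = 4*x*y + x + 6*y**2 - 4*y.
  f_x(P) = 3, f_y(P) = 2 (gradient nonzero, so P is smooth).
Step 3: tangent line at P: 3·(x − 0) + 2·(y − 1) = 0.
Expanding: 3*x + 2*y - 2 = 0.


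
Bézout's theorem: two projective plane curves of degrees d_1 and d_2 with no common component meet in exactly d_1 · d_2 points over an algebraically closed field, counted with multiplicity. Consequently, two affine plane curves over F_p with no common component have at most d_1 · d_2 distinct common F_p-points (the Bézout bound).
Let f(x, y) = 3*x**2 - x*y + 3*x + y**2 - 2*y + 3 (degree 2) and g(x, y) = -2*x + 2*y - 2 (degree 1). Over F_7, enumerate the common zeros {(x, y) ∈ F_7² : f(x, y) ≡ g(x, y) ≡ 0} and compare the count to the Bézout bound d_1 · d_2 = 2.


Common zeros: {(1, 2), (3, 4)}; count = 2; Bézout bound = 2.

deg(f) = 2, deg(g) = 1, so Bézout bound = 2.
Scan x ∈ F_7. For each x, list the y ∈ F_7 with f(x, y) ≡ 0 and those with g(x, y) ≡ 0 (mod 7); the common zeros in that column are the intersection.
  x = 0: f ≡ 0 at y ∈ ∅; g ≡ 0 at y ∈ {1}; common: ∅.
  x = 1: f ≡ 0 at y ∈ {1, 2}; g ≡ 0 at y ∈ {2}; common: {2}.
  x = 2: f ≡ 0 at y ∈ {0, 4}; g ≡ 0 at y ∈ {3}; common: ∅.
  x = 3: f ≡ 0 at y ∈ {1, 4}; g ≡ 0 at y ∈ {4}; common: {4}.
  x = 4: f ≡ 0 at y ∈ {0, 6}; g ≡ 0 at y ∈ {5}; common: ∅.
  x = 5: f ≡ 0 at y ∈ ∅; g ≡ 0 at y ∈ {6}; common: ∅.
  x = 6: f ≡ 0 at y ∈ ∅; g ≡ 0 at y ∈ {0}; common: ∅.
Collecting: common zeros = {(1, 2), (3, 4)}, so the count is 2.
Comparison with the Bézout bound: 2 ≤ 2 = deg(f)·deg(g), as expected for curves with no common component (the bound is attained).


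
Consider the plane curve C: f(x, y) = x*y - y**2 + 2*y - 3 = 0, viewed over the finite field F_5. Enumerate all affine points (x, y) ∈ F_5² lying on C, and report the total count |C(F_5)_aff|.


Affine F_5-points: {(2, 1), (2, 3), (4, 2), (4, 4)}; count = 4.

For each of the 25 pairs (x, y) ∈ F_5², evaluate f(x, y) mod 5. Record the zeros.
  x = 0: [0↦2, 1↦3, 2↦2, 3↦4, 4↦4]  zeros at y ∈ ∅
  x = 1: [0↦2, 1↦4, 2↦4, 3↦2, 4↦3]  zeros at y ∈ ∅
  x = 2: [0↦2, 1↦0, 2↦1, 3↦0, 4↦2]  zeros at y ∈ {1, 3}
  x = 3: [0↦2, 1↦1, 2↦3, 3↦3, 4↦1]  zeros at y ∈ ∅
  x = 4: [0↦2, 1↦2, 2↦0, 3↦1, 4↦0]  zeros at y ∈ {2, 4}
Collecting zeros: affine points = {(2, 1), (2, 3), (4, 2), (4, 4)}.
Total count |C(F_5)_aff| = 4.


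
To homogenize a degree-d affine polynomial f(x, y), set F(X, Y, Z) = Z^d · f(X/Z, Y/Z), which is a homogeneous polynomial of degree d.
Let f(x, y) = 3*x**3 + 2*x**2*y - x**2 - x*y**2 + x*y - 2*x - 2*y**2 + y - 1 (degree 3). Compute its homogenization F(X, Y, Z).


F(X, Y, Z) = 3*X**3 + 2*X**2*Y - X**2*Z - X*Y**2 + X*Y*Z - 2*X*Z**2 - 2*Y**2*Z + Y*Z**2 - Z**3

deg(f) = 3.
Substitute x = X/Z, y = Y/Z into f, then multiply by Z^3.
  monomial 3·x^3·y^0 ↦ 3·X^3·Y^0·Z^0.
  monomial 2·x^2·y^1 ↦ 2·X^2·Y^1·Z^0.
  monomial -1·x^2·y^0 ↦ -1·X^2·Y^0·Z^1.
  monomial -1·x^1·y^2 ↦ -1·X^1·Y^2·Z^0.
  monomial 1·x^1·y^1 ↦ 1·X^1·Y^1·Z^1.
  monomial -2·x^1·y^0 ↦ -2·X^1·Y^0·Z^2.
  monomial -2·x^0·y^2 ↦ -2·X^0·Y^2·Z^1.
  monomial 1·x^0·y^1 ↦ 1·X^0·Y^1·Z^2.
  monomial -1·x^0·y^0 ↦ -1·X^0·Y^0·Z^3.
Collecting: F(X, Y, Z) = 3*X**3 + 2*X**2*Y - X**2*Z - X*Y**2 + X*Y*Z - 2*X*Z**2 - 2*Y**2*Z + Y*Z**2 - Z**3.


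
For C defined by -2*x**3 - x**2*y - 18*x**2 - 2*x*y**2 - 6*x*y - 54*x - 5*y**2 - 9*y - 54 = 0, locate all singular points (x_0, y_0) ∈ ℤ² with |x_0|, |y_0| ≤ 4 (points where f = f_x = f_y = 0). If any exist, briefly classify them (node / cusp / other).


Singular points: {(-3, 0)}; classification: cusp.

Compute partial derivatives:
  f_x = -6*x**2 - 2*x*y - 36*x - 2*y**2 - 6*y - 54.
  f_y = -x**2 - 4*x*y - 6*x - 10*y - 9.
Scan x_0 ∈ {−4, ..., 4}. For each x_0, f_y(x_0, y) is a polynomial in y; find its integer roots y ∈ {−4, ..., 4}, then test f_x and f at those candidates.
  x = -4: f_y(-4, y) = 6*y - 1; no integer root y with |y| ≤ 4.
  x = -3: f_y(-3, y) = 2*y; vanishes at y ∈ {0}. (-3, 0): f_x = 0, f = 0 — SINGULAR.
  x = -2: f_y(-2, y) = -2*y - 1; no integer root y with |y| ≤ 4.
  x = -1: f_y(-1, y) = -6*y - 4; no integer root y with |y| ≤ 4.
  x = 0: f_y(0, y) = -10*y - 9; no integer root y with |y| ≤ 4.
  x = 1: f_y(1, y) = -14*y - 16; no integer root y with |y| ≤ 4.
  x = 2: f_y(2, y) = -18*y - 25; no integer root y with |y| ≤ 4.
  x = 3: f_y(3, y) = -22*y - 36; no integer root y with |y| ≤ 4.
  x = 4: f_y(4, y) = -26*y - 49; no integer root y with |y| ≤ 4.
Only singular point on the grid: (-3, 0).
Classify: substitute x = -3 + u, y = 0 + v and expand: f = -2*u**3 - u**2*v - 2*u*v**2 + v**2.
No constant or linear terms (consistent with a singular point). Quadratic part: v**2. Cubic part: -2*u**3 - u**2*v - 2*u*v**2.
The quadratic part v**2 is a perfect square, so there is a single (double) tangent line v = 0, i.e. y = 0. Restricting the cubic part to that line (v = 0) leaves -2*u**3 ≠ 0, so f is not divisible by v and the branch is v² ≈ 2*u**3 to lowest order — this is a cusp.
Classification: cusp.


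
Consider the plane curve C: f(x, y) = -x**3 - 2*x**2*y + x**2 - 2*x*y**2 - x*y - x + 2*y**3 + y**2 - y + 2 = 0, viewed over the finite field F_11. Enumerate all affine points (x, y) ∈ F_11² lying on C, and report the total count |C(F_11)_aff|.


Affine F_11-points: {(1, 9), (2, 2), (3, 1), (3, 9), (4, 10), (7, 4), (8, 3)}; count = 7.

For each of the 121 pairs (x, y) ∈ F_11², evaluate f(x, y) mod 11. Record the zeros.
  x = 0: [0↦2, 1↦4, 2↦9, 3↦7, 4↦10, 5↦8, 6↦2, 7↦4, 8↦4, 9↦3, 10↦2]  zeros at y ∈ ∅
  x = 1: [0↦1, 1↦9, 2↦5, 3↦1, 4↦9, 5↦8, 6↦10, 7↦5, 8↦5, 9↦0, 10↦2]  zeros at y ∈ {9}
  x = 2: [0↦7, 1↦6, 2↦0, 3↦1, 4↦10, 5↦6, 6↦1, 7↦7, 8↦3, 9↦1, 10↦2]  zeros at y ∈ {2}
  x = 3: [0↦3, 1↦0, 2↦10, 3↦1, 4↦7, 5↦7, 6↦2, 7↦4, 8↦3, 9↦0, 10↦7]  zeros at y ∈ {1, 9}
  x = 4: [0↦5, 1↦7, 2↦7, 3↦6, 4↦5, 5↦5, 6↦7, 7↦1, 8↦10, 9↦2, 10↦0]  zeros at y ∈ {10}
  x = 5: [0↦7, 1↦10, 2↦7, 3↦10, 4↦9, 5↦5, 6↦10, 7↦3, 8↦7, 9↦1, 10↦8]  zeros at y ∈ ∅
  x = 6: [0↦3, 1↦3, 2↦4, 3↦7, 4↦2, 5↦1, 6↦5, 7↦4, 8↦10, 9↦2, 10↦3]  zeros at y ∈ ∅
  x = 7: [0↦9, 1↦2, 2↦3, 3↦2, 4↦0, 5↦9, 6↦8, 7↦9, 8↦2, 9↦10, 10↦1]  zeros at y ∈ {4}
  x = 8: [0↦8, 1↦1, 2↦9, 3↦0, 4↦8, 5↦1, 6↦2, 7↦1, 8↦10, 9↦8, 10↦7]  zeros at y ∈ {3}
  x = 9: [0↦5, 1↦5, 2↦5, 3↦6, 4↦9, 5↦4, 6↦3, 7↦7, 8↦6, 9↦1, 10↦4]  zeros at y ∈ ∅
  x = 10: [0↦5, 1↦8, 2↦7, 3↦3, 4↦8, 5↦1, 6↦5, 7↦10, 8↦6, 9↦5, 10↦8]  zeros at y ∈ ∅
Collecting zeros: affine points = {(1, 9), (2, 2), (3, 1), (3, 9), (4, 10), (7, 4), (8, 3)}.
Total count |C(F_11)_aff| = 7.


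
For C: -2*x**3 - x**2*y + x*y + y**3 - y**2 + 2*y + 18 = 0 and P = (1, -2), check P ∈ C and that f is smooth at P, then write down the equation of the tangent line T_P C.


Tangent line at P: -4*x + 18*y + 40 = 0.

Step 1: f(1, -2) = 0, so P lies on C.
Step 2: partial derivatives
  f_x(x, y) = -6*x**2 - 2*x*y + y, f_y(x, y) = -x**2 + x + 3*y**2 - 2*y + 2.
  f_x(P) = -4, f_y(P) = 18 (gradient nonzero, so P is smooth).
Step 3: tangent line at P: -4·(x − 1) + 18·(y − -2) = 0.
Expanding: -4*x + 18*y + 40 = 0.


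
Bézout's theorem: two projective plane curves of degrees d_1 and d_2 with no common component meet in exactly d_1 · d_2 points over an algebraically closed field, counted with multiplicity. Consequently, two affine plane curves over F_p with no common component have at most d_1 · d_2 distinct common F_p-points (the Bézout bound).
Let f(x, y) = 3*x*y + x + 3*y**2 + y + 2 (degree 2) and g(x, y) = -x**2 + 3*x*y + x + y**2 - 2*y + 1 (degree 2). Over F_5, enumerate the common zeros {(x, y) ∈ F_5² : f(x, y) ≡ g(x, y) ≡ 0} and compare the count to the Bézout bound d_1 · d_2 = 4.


Common zeros: {(3, 0)}; count = 1; Bézout bound = 4.

deg(f) = 2, deg(g) = 2, so Bézout bound = 4.
Scan x ∈ F_5. For each x, list the y ∈ F_5 with f(x, y) ≡ 0 and those with g(x, y) ≡ 0 (mod 5); the common zeros in that column are the intersection.
  x = 0: f ≡ 0 at y ∈ ∅; g ≡ 0 at y ∈ {1}; common: ∅.
  x = 1: f ≡ 0 at y ∈ {1}; g ≡ 0 at y ∈ ∅; common: ∅.
  x = 2: f ≡ 0 at y ∈ {2, 4}; g ≡ 0 at y ∈ {3}; common: ∅.
  x = 3: f ≡ 0 at y ∈ {0}; g ≡ 0 at y ∈ {0, 3}; common: {0}.
  x = 4: f ≡ 0 at y ∈ ∅; g ≡ 0 at y ∈ {1, 4}; common: ∅.
Collecting: common zeros = {(3, 0)}, so the count is 1.
Comparison with the Bézout bound: 1 ≤ 4 = deg(f)·deg(g), as expected for curves with no common component (the affine F_5-count falls short of the bound because intersections may lie at infinity, over extension fields, or carry multiplicity).


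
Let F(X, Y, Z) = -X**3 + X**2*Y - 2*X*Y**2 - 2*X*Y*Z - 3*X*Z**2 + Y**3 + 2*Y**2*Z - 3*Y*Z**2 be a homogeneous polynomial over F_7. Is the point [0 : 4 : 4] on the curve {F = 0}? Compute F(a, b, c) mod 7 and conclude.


F(0,4,4) ≡ 0 (mod 7); P is on the curve.

Evaluate F(0, 4, 4) term-by-term (mod 7).
  -X**3 ↦ -1·0·1·1 = 0
  X**2*Y ↦ 1·0·4·1 = 0
  -2*X*Y**2 ↦ -2·0·16·1 = 0
  -2*X*Y*Z ↦ -2·0·4·4 = 0
  -3*X*Z**2 ↦ -3·0·1·16 = 0
  Y**3 ↦ 1·1·64·1 = 64
  2*Y**2*Z ↦ 2·1·16·4 = 128
  -3*Y*Z**2 ↦ -3·1·4·16 = -192
Sum: F(0, 4, 4) = (0) + (0) + (0) + (0) + (0) + (64) + (128) + (-192) = 0.
Reducing mod 7: 0 ≡ 0 (mod 7).
Since F(a, b, c) ≡ 0 (mod 7), P lies on the curve.


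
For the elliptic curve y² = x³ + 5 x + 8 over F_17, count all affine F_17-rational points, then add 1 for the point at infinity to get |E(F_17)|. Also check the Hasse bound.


Affine points = {(0, 5), (0, 12), (2, 3), (2, 14), (3, 4), (3, 13), (6, 4), (6, 13), (8, 4), (8, 13), (9, 0), (10, 2), (10, 15), (11, 0), (13, 3), (13, 14), (14, 0), (16, 6), (16, 11)}; affine count = 19; |E(F_17)| = 20.

Discriminant check: Δ ∝ 4a³ + 27b² = 4·5³ + 27·8² = 4·125 + 27·64 ≡ 1 (mod 17). Nonzero ⇒ E is nonsingular.
For each x ∈ F_17, compute rhs = x³ + 5·x + 8 mod 17, then count y ∈ F_17 with y² ≡ rhs.
  x = 0: rhs = 8, matching y values: 5, 12 (2 points).
  x = 1: rhs = 14, matching y values: none (0 points).
  x = 2: rhs = 9, matching y values: 3, 14 (2 points).
  x = 3: rhs = 16, matching y values: 4, 13 (2 points).
  x = 4: rhs = 7, matching y values: none (0 points).
  x = 5: rhs = 5, matching y values: none (0 points).
  x = 6: rhs = 16, matching y values: 4, 13 (2 points).
  x = 7: rhs = 12, matching y values: none (0 points).
  x = 8: rhs = 16, matching y values: 4, 13 (2 points).
  x = 9: rhs = 0, matching y values: 0 (1 points).
  x = 10: rhs = 4, matching y values: 2, 15 (2 points).
  x = 11: rhs = 0, matching y values: 0 (1 points).
  x = 12: rhs = 11, matching y values: none (0 points).
  x = 13: rhs = 9, matching y values: 3, 14 (2 points).
  x = 14: rhs = 0, matching y values: 0 (1 points).
  x = 15: rhs = 7, matching y values: none (0 points).
  x = 16: rhs = 2, matching y values: 6, 11 (2 points).
Total affine count: 19.
Full point count |E(F_17)| = 19 + 1 = 20.
Hasse bound: |20 − (17+1)| = |2| = 2 ≤ 2√17 ≈ 8.2462 ✓.


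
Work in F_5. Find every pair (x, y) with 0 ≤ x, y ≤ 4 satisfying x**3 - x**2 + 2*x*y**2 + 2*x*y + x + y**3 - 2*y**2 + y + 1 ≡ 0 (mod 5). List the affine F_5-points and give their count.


Affine F_5-points: {(2, 1), (3, 2)}; count = 2.

For each of the 25 pairs (x, y) ∈ F_5², evaluate f(x, y) mod 5. Record the zeros.
  x = 0: [0↦1, 1↦1, 2↦3, 3↦3, 4↦2]  zeros at y ∈ ∅
  x = 1: [0↦2, 1↦1, 2↦1, 3↦3, 4↦3]  zeros at y ∈ ∅
  x = 2: [0↦2, 1↦0, 2↦3, 3↦2, 4↦3]  zeros at y ∈ {1}
  x = 3: [0↦2, 1↦4, 2↦0, 3↦1, 4↦3]  zeros at y ∈ {2}
  x = 4: [0↦3, 1↦4, 2↦3, 3↦1, 4↦4]  zeros at y ∈ ∅
Collecting zeros: affine points = {(2, 1), (3, 2)}.
Total count |C(F_5)_aff| = 2.


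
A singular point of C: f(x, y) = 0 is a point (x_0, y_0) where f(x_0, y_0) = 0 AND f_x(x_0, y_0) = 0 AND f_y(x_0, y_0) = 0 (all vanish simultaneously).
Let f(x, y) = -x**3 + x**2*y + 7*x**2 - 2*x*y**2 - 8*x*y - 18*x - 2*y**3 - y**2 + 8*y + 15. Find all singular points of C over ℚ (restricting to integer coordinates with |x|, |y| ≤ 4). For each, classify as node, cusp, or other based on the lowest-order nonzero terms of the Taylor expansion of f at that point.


Singular points: {(2, -1)}; classification: cusp.

Compute partial derivatives:
  f_x = -3*x**2 + 2*x*y + 14*x - 2*y**2 - 8*y - 18.
  f_y = x**2 - 4*x*y - 8*x - 6*y**2 - 2*y + 8.
Scan x_0 ∈ {−4, ..., 4}. For each x_0, f_y(x_0, y) is a polynomial in y; find its integer roots y ∈ {−4, ..., 4}, then test f_x and f at those candidates.
  x = -4: f_y(-4, y) = -6*y**2 + 14*y + 56; no integer root y with |y| ≤ 4.
  x = -3: f_y(-3, y) = -6*y**2 + 10*y + 41; no integer root y with |y| ≤ 4.
  x = -2: f_y(-2, y) = -6*y**2 + 6*y + 28; no integer root y with |y| ≤ 4.
  x = -1: f_y(-1, y) = -6*y**2 + 2*y + 17; no integer root y with |y| ≤ 4.
  x = 0: f_y(0, y) = -6*y**2 - 2*y + 8; vanishes at y ∈ {1}. (0, 1): f_x = -28 ≠ 0.
  x = 1: f_y(1, y) = -6*y**2 - 6*y + 1; no integer root y with |y| ≤ 4.
  x = 2: f_y(2, y) = -6*y**2 - 10*y - 4; vanishes at y ∈ {-1}. (2, -1): f_x = 0, f = 0 — SINGULAR.
  x = 3: f_y(3, y) = -6*y**2 - 14*y - 7; no integer root y with |y| ≤ 4.
  x = 4: f_y(4, y) = -6*y**2 - 18*y - 8; no integer root y with |y| ≤ 4.
Only singular point on the grid: (2, -1).
Classify: substitute x = 2 + u, y = -1 + v and expand: f = -u**3 + u**2*v - 2*u*v**2 - 2*v**3 + v**2.
No constant or linear terms (consistent with a singular point). Quadratic part: v**2. Cubic part: -u**3 + u**2*v - 2*u*v**2 - 2*v**3.
The quadratic part v**2 is a perfect square, so there is a single (double) tangent line v = 0, i.e. y = -1. Restricting the cubic part to that line (v = 0) leaves -u**3 ≠ 0, so f is not divisible by v and the branch is v² ≈ u**3 to lowest order — this is a cusp.
Classification: cusp.
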